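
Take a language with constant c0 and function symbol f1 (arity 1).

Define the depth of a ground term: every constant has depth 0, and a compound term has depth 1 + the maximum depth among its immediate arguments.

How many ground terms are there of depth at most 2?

Let N_k = |{terms of depth ≤ k}|. Then N_0 = 1 and N_k = 1 + N_{k-1} for k ≥ 1 (one summand per function symbol, arity giving the exponent).
N_0 = 1
N_1 = 1 + 1 = 2
N_2 = 1 + 2 = 3
Explicitly: c0, f1(c0), f1(f1(c0)).

3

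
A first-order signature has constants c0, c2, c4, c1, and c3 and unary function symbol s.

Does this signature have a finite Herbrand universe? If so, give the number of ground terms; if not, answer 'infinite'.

The signature has at least one function symbol (s, arity 1) and at least one constant (c0).
Iterating s gives infinitely many distinct ground terms: c0, s(c0), s(s(c0)), ...
So the Herbrand universe is infinite.

infinite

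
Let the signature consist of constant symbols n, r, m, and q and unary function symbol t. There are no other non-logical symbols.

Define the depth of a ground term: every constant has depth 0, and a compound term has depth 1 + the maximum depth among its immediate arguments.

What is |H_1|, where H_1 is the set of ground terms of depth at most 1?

8

Let N_k = |{terms of depth ≤ k}|. Then N_0 = 4 and N_k = 4 + N_{k-1} for k ≥ 1 (one summand per function symbol, arity giving the exponent).
N_0 = 4
N_1 = 4 + 4 = 8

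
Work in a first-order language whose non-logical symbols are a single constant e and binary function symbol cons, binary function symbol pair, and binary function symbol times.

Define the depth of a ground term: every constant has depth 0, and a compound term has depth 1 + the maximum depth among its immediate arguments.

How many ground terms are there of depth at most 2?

Let N_k count ground terms of depth at most k. Each non-constant term of depth ≤ k is some function symbol applied to depth-≤(k−1) arguments, giving N_k = 1 + N_{k-1}^2 + N_{k-1}^2 + N_{k-1}^2.
N_0 = 1
N_1 = 1 + 1^2 + 1^2 + 1^2 = 4
N_2 = 1 + 4^2 + 4^2 + 4^2 = 49

49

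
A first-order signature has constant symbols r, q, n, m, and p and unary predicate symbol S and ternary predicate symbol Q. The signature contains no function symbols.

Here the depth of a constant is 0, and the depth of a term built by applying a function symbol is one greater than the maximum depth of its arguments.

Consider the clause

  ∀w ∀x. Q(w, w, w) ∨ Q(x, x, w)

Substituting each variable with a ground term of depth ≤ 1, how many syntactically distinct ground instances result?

25

Ground terms of depth ≤ 1:
  With no function symbols every ground term is a constant, so there are exactly 5 ground terms at every depth bound.
  N_0 = 5
  N_1 = 5
So there are 5 ground terms available for substitution.
The body mentions every one of the 2 quantified variables; since ground terms form a free algebra, no two substitutions collapse to the same formula.
Number of ground instances = 5^2 = 25.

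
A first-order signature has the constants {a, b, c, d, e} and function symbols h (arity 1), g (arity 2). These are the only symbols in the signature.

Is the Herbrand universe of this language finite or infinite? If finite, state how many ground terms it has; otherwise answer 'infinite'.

The signature has at least one function symbol (h, arity 1) and at least one constant (a).
Iterating h gives infinitely many distinct ground terms: a, h(a), h(h(a)), ...
So the Herbrand universe is infinite.

infinite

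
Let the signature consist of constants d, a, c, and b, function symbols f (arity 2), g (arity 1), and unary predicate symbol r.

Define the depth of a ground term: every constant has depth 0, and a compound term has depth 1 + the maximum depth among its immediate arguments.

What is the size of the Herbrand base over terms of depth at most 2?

First count ground terms of depth ≤ 2.
Let N_k = |{terms of depth ≤ k}|. Then N_0 = 4 and N_k = 4 + N_{k-1}^2 + N_{k-1} for k ≥ 1 (one summand per function symbol, arity giving the exponent).
N_0 = 4
N_1 = 4 + 4^2 + 4 = 24
N_2 = 4 + 24^2 + 24 = 604
So |H| = 604.
A ground atom is a predicate applied to a tuple of terms from H, so the count is the sum over predicates of |H|^arity:
  r: 604
Total ground atoms: 604.

604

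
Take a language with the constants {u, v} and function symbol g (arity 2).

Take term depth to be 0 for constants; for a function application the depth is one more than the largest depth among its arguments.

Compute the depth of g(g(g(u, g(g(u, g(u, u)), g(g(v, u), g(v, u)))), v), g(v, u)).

depth(g(u, u)) = 1 + max(0, 0) = 1
depth(g(u, g(u, u))) = 1 + max(0, 1) = 2
depth(g(v, u)) = 1 + max(0, 0) = 1
depth(g(g(v, u), g(v, u))) = 1 + max(1, 1) = 2
depth(g(g(u, g(u, u)), g(g(v, u), g(v, u)))) = 1 + max(2, 2) = 3
depth(g(u, g(g(u, g(u, u)), g(g(v, u), g(v, u))))) = 1 + max(0, 3) = 4
depth(g(g(u, g(g(u, g(u, u)), g(g(v, u), g(v, u)))), v)) = 1 + max(4, 0) = 5
depth(g(g(g(u, g(g(u, g(u, u)), g(g(v, u), g(v, u)))), v), g(v, u))) = 1 + max(5, 1) = 6

6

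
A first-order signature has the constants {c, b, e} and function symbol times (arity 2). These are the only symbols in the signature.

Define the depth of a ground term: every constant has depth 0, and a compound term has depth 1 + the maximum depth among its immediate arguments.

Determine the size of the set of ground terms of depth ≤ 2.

If N_k denotes the number of depth-≤k ground terms, the 3 constants give N_0 = 3, and each function symbol of arity r contributes N_{k-1}^r new terms at level k: N_k = 3 + N_{k-1}^2.
N_0 = 3
N_1 = 3 + 3^2 = 12
N_2 = 3 + 12^2 = 147

147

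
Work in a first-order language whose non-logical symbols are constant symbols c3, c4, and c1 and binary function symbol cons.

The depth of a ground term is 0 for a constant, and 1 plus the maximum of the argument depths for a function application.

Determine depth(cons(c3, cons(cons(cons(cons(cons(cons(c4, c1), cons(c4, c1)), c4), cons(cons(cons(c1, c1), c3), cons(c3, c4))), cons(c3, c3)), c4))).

7

depth(cons(c4, c1)) = 1 + max(0, 0) = 1
depth(cons(cons(c4, c1), cons(c4, c1))) = 1 + max(1, 1) = 2
depth(cons(cons(cons(c4, c1), cons(c4, c1)), c4)) = 1 + max(2, 0) = 3
depth(cons(c1, c1)) = 1 + max(0, 0) = 1
depth(cons(cons(c1, c1), c3)) = 1 + max(1, 0) = 2
depth(cons(c3, c4)) = 1 + max(0, 0) = 1
depth(cons(cons(cons(c1, c1), c3), cons(c3, c4))) = 1 + max(2, 1) = 3
depth(cons(cons(cons(cons(c4, c1), cons(c4, c1)), c4), cons(cons(cons(c1, c1), c3), cons(c3, c4)))) = 1 + max(3, 3) = 4
depth(cons(c3, c3)) = 1 + max(0, 0) = 1
depth(cons(cons(cons(cons(cons(c4, c1), cons(c4, c1)), c4), cons(cons(cons(c1, c1), c3), cons(c3, c4))), cons(c3, c3))) = 1 + max(4, 1) = 5
depth(cons(cons(cons(cons(cons(cons(c4, c1), cons(c4, c1)), c4), cons(cons(cons(c1, c1), c3), cons(c3, c4))), cons(c3, c3)), c4)) = 1 + max(5, 0) = 6
depth(cons(c3, cons(cons(cons(cons(cons(cons(c4, c1), cons(c4, c1)), c4), cons(cons(cons(c1, c1), c3), cons(c3, c4))), cons(c3, c3)), c4))) = 1 + max(0, 6) = 7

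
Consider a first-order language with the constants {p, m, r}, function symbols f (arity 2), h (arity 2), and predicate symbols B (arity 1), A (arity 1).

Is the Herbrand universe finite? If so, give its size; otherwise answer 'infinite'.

The signature has at least one function symbol (f, arity 2) and at least one constant (p).
Iterating f gives infinitely many distinct ground terms: p, f(p, p), f(f(p, p), f(p, p)), ...
So the Herbrand universe is infinite.

infinite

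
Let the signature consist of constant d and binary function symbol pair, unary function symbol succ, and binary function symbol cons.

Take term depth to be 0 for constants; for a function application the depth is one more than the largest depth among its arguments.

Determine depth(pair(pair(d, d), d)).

depth(pair(d, d)) = 1 + max(0, 0) = 1
depth(pair(pair(d, d), d)) = 1 + max(1, 0) = 2

2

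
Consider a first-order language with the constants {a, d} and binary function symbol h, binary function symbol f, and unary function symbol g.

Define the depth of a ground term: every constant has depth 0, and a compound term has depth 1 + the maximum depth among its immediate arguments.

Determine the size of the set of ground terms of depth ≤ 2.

302

Count level by level. With function symbols h/2, f/2, g/1, the terms of depth ≤ k are the 2 constants together with each function applied to depth-≤(k−1) tuples, so N_k = 2 + N_{k-1}^2 + N_{k-1}^2 + N_{k-1}.
N_0 = 2
N_1 = 2 + 2^2 + 2^2 + 2 = 12
N_2 = 2 + 12^2 + 12^2 + 12 = 302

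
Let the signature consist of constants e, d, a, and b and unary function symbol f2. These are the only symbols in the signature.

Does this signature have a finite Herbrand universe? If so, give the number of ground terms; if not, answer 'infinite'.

The signature has at least one function symbol (f2, arity 1) and at least one constant (e).
Iterating f2 gives infinitely many distinct ground terms: e, f2(e), f2(f2(e)), ...
So the Herbrand universe is infinite.

infinite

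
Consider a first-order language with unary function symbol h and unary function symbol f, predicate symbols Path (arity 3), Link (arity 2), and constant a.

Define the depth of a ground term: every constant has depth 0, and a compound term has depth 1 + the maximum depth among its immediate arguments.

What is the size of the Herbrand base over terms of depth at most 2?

First count ground terms of depth ≤ 2.
Let N_k count ground terms of depth at most k. Each non-constant term of depth ≤ k is some function symbol applied to depth-≤(k−1) arguments, giving N_k = 1 + N_{k-1} + N_{k-1}.
N_0 = 1
N_1 = 1 + 1 + 1 = 3
N_2 = 1 + 3 + 3 = 7
Explicitly: a, h(a), h(h(a)), h(f(a)), f(a), f(h(a)), f(f(a)).
So |H| = 7.
Ground atoms are formed by filling each argument slot of a predicate with a term from H, so an r-ary predicate gives |H|^r atoms:
  Path: 7^3 = 343;  Link: 7^2 = 49
Total ground atoms: 343 + 49 = 392.

392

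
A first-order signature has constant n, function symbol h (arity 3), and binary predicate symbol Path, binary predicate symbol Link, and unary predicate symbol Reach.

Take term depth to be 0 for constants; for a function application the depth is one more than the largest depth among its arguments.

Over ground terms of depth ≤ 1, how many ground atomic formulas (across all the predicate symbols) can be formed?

10

First count ground terms of depth ≤ 1.
Count level by level. With function symbols h/3, the terms of depth ≤ k are the 1 constant together with each function applied to depth-≤(k−1) tuples, so N_k = 1 + N_{k-1}^3.
N_0 = 1
N_1 = 1 + 1^3 = 2
Explicitly: n, h(n, n, n).
So |H| = 2.
Each predicate of arity r yields |H|^r ground atoms (one per choice of an r-tuple from H):
  Path: 2^2 = 4;  Link: 2^2 = 4;  Reach: 2
Total ground atoms: 4 + 4 + 2 = 10.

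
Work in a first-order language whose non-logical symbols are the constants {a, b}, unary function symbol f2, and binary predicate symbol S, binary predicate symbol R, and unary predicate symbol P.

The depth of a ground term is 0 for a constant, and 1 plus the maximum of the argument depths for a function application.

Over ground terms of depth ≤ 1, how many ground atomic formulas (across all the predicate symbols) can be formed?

36

First count ground terms of depth ≤ 1.
Count level by level. With function symbols f2/1, the terms of depth ≤ k are the 2 constants together with each function applied to depth-≤(k−1) tuples, so N_k = 2 + N_{k-1}.
N_0 = 2
N_1 = 2 + 2 = 4
So |H| = 4.
A ground atom is a predicate applied to a tuple of terms from H, so the count is the sum over predicates of |H|^arity:
  S: 4^2 = 16;  R: 4^2 = 16;  P: 4
Total ground atoms: 16 + 16 + 4 = 36.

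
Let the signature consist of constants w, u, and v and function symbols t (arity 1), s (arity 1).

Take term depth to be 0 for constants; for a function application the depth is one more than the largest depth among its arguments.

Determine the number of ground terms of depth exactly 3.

Let N_k = |{terms of depth ≤ k}|. Then N_0 = 3 and N_k = 3 + N_{k-1} + N_{k-1} for k ≥ 1 (one summand per function symbol, arity giving the exponent).
N_0 = 3
N_1 = 3 + 3 + 3 = 9
N_2 = 3 + 9 + 9 = 21
N_3 = 3 + 21 + 21 = 45
Terms of depth exactly 3: N_3 − N_2 = 45 − 21 = 24.

24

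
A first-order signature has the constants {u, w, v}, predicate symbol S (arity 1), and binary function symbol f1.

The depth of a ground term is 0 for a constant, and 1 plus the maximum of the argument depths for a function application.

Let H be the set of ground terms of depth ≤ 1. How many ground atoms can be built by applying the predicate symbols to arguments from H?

First count ground terms of depth ≤ 1.
Let N_k = |{terms of depth ≤ k}|. Then N_0 = 3 and N_k = 3 + N_{k-1}^2 for k ≥ 1 (one summand per function symbol, arity giving the exponent).
N_0 = 3
N_1 = 3 + 3^2 = 12
Explicitly: u, w, v, f1(u, u), f1(u, w), f1(u, v), f1(w, u), f1(w, w), f1(w, v), f1(v, u), f1(v, w), f1(v, v).
So |H| = 12.
Each predicate of arity r yields |H|^r ground atoms (one per choice of an r-tuple from H):
  S: 12
Total ground atoms: 12.

12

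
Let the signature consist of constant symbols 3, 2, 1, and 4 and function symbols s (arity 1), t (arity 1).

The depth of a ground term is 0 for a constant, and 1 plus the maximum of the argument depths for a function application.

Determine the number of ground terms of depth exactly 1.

Let N_k count ground terms of depth at most k. Each non-constant term of depth ≤ k is some function symbol applied to depth-≤(k−1) arguments, giving N_k = 4 + N_{k-1} + N_{k-1}.
N_0 = 4
N_1 = 4 + 4 + 4 = 12
Terms of depth exactly 1: N_1 − N_0 = 12 − 4 = 8.

8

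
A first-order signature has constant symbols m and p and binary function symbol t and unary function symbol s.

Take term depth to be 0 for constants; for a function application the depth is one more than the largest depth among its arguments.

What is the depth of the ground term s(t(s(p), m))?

3

depth(s(p)) = 1 + depth(p) = 1 + 0 = 1
depth(t(s(p), m)) = 1 + max(1, 0) = 2
depth(s(t(s(p), m))) = 1 + depth(t(s(p), m)) = 1 + 2 = 3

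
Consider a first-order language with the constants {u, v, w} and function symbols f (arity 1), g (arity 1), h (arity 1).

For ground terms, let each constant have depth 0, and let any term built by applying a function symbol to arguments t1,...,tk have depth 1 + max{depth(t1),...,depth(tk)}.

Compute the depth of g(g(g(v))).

3

depth(g(v)) = 1 + depth(v) = 1 + 0 = 1
depth(g(g(v))) = 1 + depth(g(v)) = 1 + 1 = 2
depth(g(g(g(v)))) = 1 + depth(g(g(v))) = 1 + 2 = 3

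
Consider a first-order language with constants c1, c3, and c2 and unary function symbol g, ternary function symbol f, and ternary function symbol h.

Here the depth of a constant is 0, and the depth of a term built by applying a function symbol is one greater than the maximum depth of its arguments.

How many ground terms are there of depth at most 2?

432063

Let N_k = |{terms of depth ≤ k}|. Then N_0 = 3 and N_k = 3 + N_{k-1} + N_{k-1}^3 + N_{k-1}^3 for k ≥ 1 (one summand per function symbol, arity giving the exponent).
N_0 = 3
N_1 = 3 + 3 + 3^3 + 3^3 = 60
N_2 = 3 + 60 + 60^3 + 60^3 = 432063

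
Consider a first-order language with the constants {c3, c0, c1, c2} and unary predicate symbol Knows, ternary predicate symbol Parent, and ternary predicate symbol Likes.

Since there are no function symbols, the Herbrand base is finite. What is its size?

With no function symbols, the Herbrand universe is just the 4 constants.
Ground atoms per predicate: Knows: 4, Parent: 4^3 = 64, Likes: 4^3 = 64.
Herbrand base size = 4 + 64 + 64 = 132.

132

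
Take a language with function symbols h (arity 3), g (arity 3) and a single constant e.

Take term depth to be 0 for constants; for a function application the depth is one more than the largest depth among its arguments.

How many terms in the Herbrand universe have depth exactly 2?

52

Let N_k = |{terms of depth ≤ k}|. Then N_0 = 1 and N_k = 1 + N_{k-1}^3 + N_{k-1}^3 for k ≥ 1 (one summand per function symbol, arity giving the exponent).
N_0 = 1
N_1 = 1 + 1^3 + 1^3 = 3
N_2 = 1 + 3^3 + 3^3 = 55
Terms of depth exactly 2: N_2 − N_1 = 55 − 3 = 52.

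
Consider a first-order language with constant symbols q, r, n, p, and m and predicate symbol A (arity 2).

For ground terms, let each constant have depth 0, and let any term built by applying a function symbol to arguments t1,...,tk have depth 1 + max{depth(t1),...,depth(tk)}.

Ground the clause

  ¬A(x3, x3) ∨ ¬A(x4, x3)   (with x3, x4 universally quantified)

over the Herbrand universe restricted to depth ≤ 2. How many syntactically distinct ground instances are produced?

Ground terms of depth ≤ 2:
  With no function symbols every ground term is a constant, so there are exactly 5 ground terms at every depth bound.
  N_0 = 5
  N_1 = 5
  N_2 = 5
So there are 5 ground terms available for substitution.
The clause has 2 distinct variables (x3, x4), each appearing in the body. In the free term algebra distinct substitutions yield syntactically distinct ground instances.
Number of ground instances = 5^2 = 25.

25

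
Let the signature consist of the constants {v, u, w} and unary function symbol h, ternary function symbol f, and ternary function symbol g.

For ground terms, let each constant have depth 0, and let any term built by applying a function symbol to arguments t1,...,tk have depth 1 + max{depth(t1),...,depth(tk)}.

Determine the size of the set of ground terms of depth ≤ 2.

If N_k denotes the number of depth-≤k ground terms, the 3 constants give N_0 = 3, and each function symbol of arity r contributes N_{k-1}^r new terms at level k: N_k = 3 + N_{k-1} + N_{k-1}^3 + N_{k-1}^3.
N_0 = 3
N_1 = 3 + 3 + 3^3 + 3^3 = 60
N_2 = 3 + 60 + 60^3 + 60^3 = 432063

432063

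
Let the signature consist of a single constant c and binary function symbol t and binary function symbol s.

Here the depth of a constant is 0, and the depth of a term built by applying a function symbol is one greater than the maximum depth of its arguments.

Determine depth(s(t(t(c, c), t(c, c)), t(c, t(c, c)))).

depth(t(c, c)) = 1 + max(0, 0) = 1
depth(t(t(c, c), t(c, c))) = 1 + max(1, 1) = 2
depth(t(c, t(c, c))) = 1 + max(0, 1) = 2
depth(s(t(t(c, c), t(c, c)), t(c, t(c, c)))) = 1 + max(2, 2) = 3

3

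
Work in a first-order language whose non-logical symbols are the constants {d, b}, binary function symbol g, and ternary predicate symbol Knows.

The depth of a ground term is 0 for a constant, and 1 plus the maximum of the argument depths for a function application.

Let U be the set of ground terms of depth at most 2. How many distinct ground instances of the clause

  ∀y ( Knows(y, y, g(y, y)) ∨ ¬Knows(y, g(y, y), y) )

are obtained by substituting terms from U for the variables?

38

Ground terms of depth ≤ 2:
  If N_k denotes the number of depth-≤k ground terms, the 2 constants give N_0 = 2, and each function symbol of arity r contributes N_{k-1}^r new terms at level k: N_k = 2 + N_{k-1}^2.
  N_0 = 2
  N_1 = 2 + 2^2 = 6
  N_2 = 2 + 6^2 = 38
So there are 38 ground terms available for substitution.
The clause has 1 distinct variable (y), which appears in the body. In the free term algebra distinct substitutions yield syntactically distinct ground instances.
Number of ground instances = 38.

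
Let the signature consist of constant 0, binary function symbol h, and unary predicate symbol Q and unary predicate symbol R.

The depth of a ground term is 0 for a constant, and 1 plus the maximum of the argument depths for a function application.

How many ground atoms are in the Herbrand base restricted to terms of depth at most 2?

10

First count ground terms of depth ≤ 2.
Write N_k for the number of ground terms of depth ≤ k. A term of depth ≤ k is either a constant or a function symbol applied to arguments of depth ≤ k−1, so N_k = 1 + N_{k-1}^2.
N_0 = 1
N_1 = 1 + 1^2 = 2
N_2 = 1 + 2^2 = 5
So |H| = 5.
For each predicate symbol, the number of ground atoms is |H| raised to its arity; summing:
  Q: 5;  R: 5
Total ground atoms: 5 + 5 = 10.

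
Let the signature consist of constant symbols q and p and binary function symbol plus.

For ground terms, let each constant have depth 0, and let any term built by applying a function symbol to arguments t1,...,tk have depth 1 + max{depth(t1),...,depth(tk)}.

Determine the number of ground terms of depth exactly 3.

1408

Count level by level. With function symbols plus/2, the terms of depth ≤ k are the 2 constants together with each function applied to depth-≤(k−1) tuples, so N_k = 2 + N_{k-1}^2.
N_0 = 2
N_1 = 2 + 2^2 = 6
N_2 = 2 + 6^2 = 38
N_3 = 2 + 38^2 = 1446
Terms of depth exactly 3: N_3 − N_2 = 1446 − 38 = 1408.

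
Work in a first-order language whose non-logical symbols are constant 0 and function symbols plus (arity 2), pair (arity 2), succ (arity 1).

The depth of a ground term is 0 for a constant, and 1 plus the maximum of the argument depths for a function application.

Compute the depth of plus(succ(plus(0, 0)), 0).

depth(plus(0, 0)) = 1 + max(0, 0) = 1
depth(succ(plus(0, 0))) = 1 + depth(plus(0, 0)) = 1 + 1 = 2
depth(plus(succ(plus(0, 0)), 0)) = 1 + max(2, 0) = 3

3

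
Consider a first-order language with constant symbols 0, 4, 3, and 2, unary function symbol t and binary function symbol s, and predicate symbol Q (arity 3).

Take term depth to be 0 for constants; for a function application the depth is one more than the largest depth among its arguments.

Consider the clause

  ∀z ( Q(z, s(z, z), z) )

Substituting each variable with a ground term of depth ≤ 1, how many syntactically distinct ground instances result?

24

Ground terms of depth ≤ 1:
  Write N_k for the number of ground terms of depth ≤ k. A term of depth ≤ k is either a constant or a function symbol applied to arguments of depth ≤ k−1, so N_k = 4 + N_{k-1} + N_{k-1}^2.
  N_0 = 4
  N_1 = 4 + 4 + 4^2 = 24
So there are 24 ground terms available for substitution.
The clause has 1 distinct variable (z), which appears in the body. In the free term algebra distinct substitutions yield syntactically distinct ground instances.
Number of ground instances = 24.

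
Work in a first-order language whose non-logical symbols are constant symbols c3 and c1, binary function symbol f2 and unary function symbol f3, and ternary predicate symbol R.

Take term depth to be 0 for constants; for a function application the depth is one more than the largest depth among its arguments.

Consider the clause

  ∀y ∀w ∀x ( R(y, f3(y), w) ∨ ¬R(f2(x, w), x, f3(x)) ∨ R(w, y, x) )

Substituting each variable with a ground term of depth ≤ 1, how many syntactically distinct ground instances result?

Ground terms of depth ≤ 1:
  Write N_k for the number of ground terms of depth ≤ k. A term of depth ≤ k is either a constant or a function symbol applied to arguments of depth ≤ k−1, so N_k = 2 + N_{k-1}^2 + N_{k-1}.
  N_0 = 2
  N_1 = 2 + 2^2 + 2 = 8
  Explicitly: c3, c1, f2(c3, c3), f2(c3, c1), f2(c1, c3), f2(c1, c1), f3(c3), f3(c1).
So there are 8 ground terms available for substitution.
There are 3 variables to instantiate (y, w, x), each occurring in at least one literal, so different choices give different ground instances.
Number of ground instances = 8^3 = 512.

512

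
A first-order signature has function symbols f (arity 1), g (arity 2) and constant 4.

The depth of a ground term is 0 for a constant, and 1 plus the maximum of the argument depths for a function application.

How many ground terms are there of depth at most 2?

Let N_k = |{terms of depth ≤ k}|. Then N_0 = 1 and N_k = 1 + N_{k-1} + N_{k-1}^2 for k ≥ 1 (one summand per function symbol, arity giving the exponent).
N_0 = 1
N_1 = 1 + 1 + 1^2 = 3
N_2 = 1 + 3 + 3^2 = 13

13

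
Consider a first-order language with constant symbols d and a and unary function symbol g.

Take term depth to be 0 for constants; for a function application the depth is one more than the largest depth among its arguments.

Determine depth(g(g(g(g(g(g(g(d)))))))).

depth(g(d)) = 1 + depth(d) = 1 + 0 = 1
depth(g(g(d))) = 1 + depth(g(d)) = 1 + 1 = 2
depth(g(g(g(d)))) = 1 + depth(g(g(d))) = 1 + 2 = 3
depth(g(g(g(g(d))))) = 1 + depth(g(g(g(d)))) = 1 + 3 = 4
depth(g(g(g(g(g(d)))))) = 1 + depth(g(g(g(g(d))))) = 1 + 4 = 5
depth(g(g(g(g(g(g(d))))))) = 1 + depth(g(g(g(g(g(d)))))) = 1 + 5 = 6
depth(g(g(g(g(g(g(g(d)))))))) = 1 + depth(g(g(g(g(g(g(d))))))) = 1 + 6 = 7

7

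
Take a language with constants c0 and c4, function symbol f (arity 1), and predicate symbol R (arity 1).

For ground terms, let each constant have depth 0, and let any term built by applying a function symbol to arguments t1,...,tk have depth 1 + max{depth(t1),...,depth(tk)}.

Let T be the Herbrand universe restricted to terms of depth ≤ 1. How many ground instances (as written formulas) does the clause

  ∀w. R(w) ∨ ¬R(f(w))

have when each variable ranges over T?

Ground terms of depth ≤ 1:
  Let N_k = |{terms of depth ≤ k}|. Then N_0 = 2 and N_k = 2 + N_{k-1} for k ≥ 1 (one summand per function symbol, arity giving the exponent).
  N_0 = 2
  N_1 = 2 + 2 = 4
So there are 4 ground terms available for substitution.
The variable w ranges independently over the available ground terms, and distinct assignments produce distinct instances.
Number of ground instances = 4.

4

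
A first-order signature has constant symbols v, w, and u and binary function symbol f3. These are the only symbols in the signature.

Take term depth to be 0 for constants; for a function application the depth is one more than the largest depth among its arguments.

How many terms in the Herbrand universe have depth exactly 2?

135

Let N_k count ground terms of depth at most k. Each non-constant term of depth ≤ k is some function symbol applied to depth-≤(k−1) arguments, giving N_k = 3 + N_{k-1}^2.
N_0 = 3
N_1 = 3 + 3^2 = 12
N_2 = 3 + 12^2 = 147
Terms of depth exactly 2: N_2 − N_1 = 147 − 12 = 135.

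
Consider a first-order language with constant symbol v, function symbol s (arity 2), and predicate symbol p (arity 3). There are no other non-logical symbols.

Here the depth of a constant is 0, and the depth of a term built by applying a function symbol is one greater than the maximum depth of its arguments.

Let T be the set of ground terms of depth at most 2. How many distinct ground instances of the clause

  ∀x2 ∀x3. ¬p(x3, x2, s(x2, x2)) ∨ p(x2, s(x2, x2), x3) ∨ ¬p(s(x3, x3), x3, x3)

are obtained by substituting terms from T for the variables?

Ground terms of depth ≤ 2:
  Write N_k for the number of ground terms of depth ≤ k. A term of depth ≤ k is either a constant or a function symbol applied to arguments of depth ≤ k−1, so N_k = 1 + N_{k-1}^2.
  N_0 = 1
  N_1 = 1 + 1^2 = 2
  N_2 = 1 + 2^2 = 5
  Explicitly: v, s(v, v), s(v, s(v, v)), s(s(v, v), v), s(s(v, v), s(v, v)).
So there are 5 ground terms available for substitution.
There are 2 variables to instantiate (x2, x3), each occurring in at least one literal, so different choices give different ground instances.
Number of ground instances = 5^2 = 25.

25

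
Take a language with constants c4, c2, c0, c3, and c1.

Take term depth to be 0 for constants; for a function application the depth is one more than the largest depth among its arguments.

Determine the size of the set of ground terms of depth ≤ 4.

5

With no function symbols every ground term is a constant, so there are exactly 5 ground terms at every depth bound.
N_0 = 5
N_1 = 5
N_2 = 5
N_3 = 5
N_4 = 5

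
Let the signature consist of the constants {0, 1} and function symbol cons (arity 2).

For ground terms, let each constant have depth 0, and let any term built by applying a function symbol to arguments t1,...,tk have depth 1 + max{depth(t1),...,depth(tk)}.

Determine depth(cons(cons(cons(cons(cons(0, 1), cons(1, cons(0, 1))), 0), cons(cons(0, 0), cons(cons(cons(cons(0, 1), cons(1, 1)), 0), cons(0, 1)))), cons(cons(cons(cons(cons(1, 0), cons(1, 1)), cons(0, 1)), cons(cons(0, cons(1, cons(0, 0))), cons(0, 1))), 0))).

7

depth(cons(0, 1)) = 1 + max(0, 0) = 1
depth(cons(1, cons(0, 1))) = 1 + max(0, 1) = 2
depth(cons(cons(0, 1), cons(1, cons(0, 1)))) = 1 + max(1, 2) = 3
depth(cons(cons(cons(0, 1), cons(1, cons(0, 1))), 0)) = 1 + max(3, 0) = 4
depth(cons(0, 0)) = 1 + max(0, 0) = 1
depth(cons(1, 1)) = 1 + max(0, 0) = 1
depth(cons(cons(0, 1), cons(1, 1))) = 1 + max(1, 1) = 2
depth(cons(cons(cons(0, 1), cons(1, 1)), 0)) = 1 + max(2, 0) = 3
depth(cons(cons(cons(cons(0, 1), cons(1, 1)), 0), cons(0, 1))) = 1 + max(3, 1) = 4
depth(cons(cons(0, 0), cons(cons(cons(cons(0, 1), cons(1, 1)), 0), cons(0, 1)))) = 1 + max(1, 4) = 5
depth(cons(cons(cons(cons(0, 1), cons(1, cons(0, 1))), 0), cons(cons(0, 0), cons(cons(cons(cons(0, 1), cons(1, 1)), 0), cons(0, 1))))) = 1 + max(4, 5) = 6
depth(cons(1, 0)) = 1 + max(0, 0) = 1
depth(cons(cons(1, 0), cons(1, 1))) = 1 + max(1, 1) = 2
depth(cons(cons(cons(1, 0), cons(1, 1)), cons(0, 1))) = 1 + max(2, 1) = 3
depth(cons(1, cons(0, 0))) = 1 + max(0, 1) = 2
depth(cons(0, cons(1, cons(0, 0)))) = 1 + max(0, 2) = 3
depth(cons(cons(0, cons(1, cons(0, 0))), cons(0, 1))) = 1 + max(3, 1) = 4
depth(cons(cons(cons(cons(1, 0), cons(1, 1)), cons(0, 1)), cons(cons(0, cons(1, cons(0, 0))), cons(0, 1)))) = 1 + max(3, 4) = 5
depth(cons(cons(cons(cons(cons(1, 0), cons(1, 1)), cons(0, 1)), cons(cons(0, cons(1, cons(0, 0))), cons(0, 1))), 0)) = 1 + max(5, 0) = 6
depth(cons(cons(cons(cons(cons(0, 1), cons(1, cons(0, 1))), 0), cons(cons(0, 0), cons(cons(cons(cons(0, 1), cons(1, 1)), 0), cons(0, 1)))), cons(cons(cons(cons(cons(1, 0), cons(1, 1)), cons(0, 1)), cons(cons(0, cons(1, cons(0, 0))), cons(0, 1))), 0))) = 1 + max(6, 6) = 7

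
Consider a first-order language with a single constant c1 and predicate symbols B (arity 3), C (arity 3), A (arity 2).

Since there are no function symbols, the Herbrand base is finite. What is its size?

3

With no function symbols, the Herbrand universe is just the 1 constant.
Ground atoms per predicate: B: 1^3 = 1, C: 1^3 = 1, A: 1^2 = 1.
Herbrand base size = 1 + 1 + 1 = 3.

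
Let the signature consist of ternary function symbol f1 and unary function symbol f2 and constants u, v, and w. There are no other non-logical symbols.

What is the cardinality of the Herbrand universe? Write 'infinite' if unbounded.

The signature has at least one function symbol (f1, arity 3) and at least one constant (u).
Iterating f1 gives infinitely many distinct ground terms: u, f1(u, u, u), f1(f1(u, u, u), f1(u, u, u), f1(u, u, u)), ...
So the Herbrand universe is infinite.

infinite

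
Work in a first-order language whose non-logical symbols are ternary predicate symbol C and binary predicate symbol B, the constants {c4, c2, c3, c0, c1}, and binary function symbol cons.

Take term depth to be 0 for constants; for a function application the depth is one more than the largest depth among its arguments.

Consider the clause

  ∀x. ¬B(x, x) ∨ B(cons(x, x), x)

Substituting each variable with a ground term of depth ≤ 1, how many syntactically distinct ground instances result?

30

Ground terms of depth ≤ 1:
  Write N_k for the number of ground terms of depth ≤ k. A term of depth ≤ k is either a constant or a function symbol applied to arguments of depth ≤ k−1, so N_k = 5 + N_{k-1}^2.
  N_0 = 5
  N_1 = 5 + 5^2 = 30
So there are 30 ground terms available for substitution.
The variable x ranges independently over the available ground terms, and distinct assignments produce distinct instances.
Number of ground instances = 30.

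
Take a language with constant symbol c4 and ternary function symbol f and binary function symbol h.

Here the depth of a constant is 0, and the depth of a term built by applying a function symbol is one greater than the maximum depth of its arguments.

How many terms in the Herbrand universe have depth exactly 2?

34

Write N_k for the number of ground terms of depth ≤ k. A term of depth ≤ k is either a constant or a function symbol applied to arguments of depth ≤ k−1, so N_k = 1 + N_{k-1}^3 + N_{k-1}^2.
N_0 = 1
N_1 = 1 + 1^3 + 1^2 = 3
N_2 = 1 + 3^3 + 3^2 = 37
Terms of depth exactly 2: N_2 − N_1 = 37 − 3 = 34.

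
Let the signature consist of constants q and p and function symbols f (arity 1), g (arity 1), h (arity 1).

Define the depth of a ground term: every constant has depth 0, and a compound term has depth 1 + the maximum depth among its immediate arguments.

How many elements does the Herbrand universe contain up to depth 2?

Let N_k = |{terms of depth ≤ k}|. Then N_0 = 2 and N_k = 2 + N_{k-1} + N_{k-1} + N_{k-1} for k ≥ 1 (one summand per function symbol, arity giving the exponent).
N_0 = 2
N_1 = 2 + 2 + 2 + 2 = 8
N_2 = 2 + 8 + 8 + 8 = 26

26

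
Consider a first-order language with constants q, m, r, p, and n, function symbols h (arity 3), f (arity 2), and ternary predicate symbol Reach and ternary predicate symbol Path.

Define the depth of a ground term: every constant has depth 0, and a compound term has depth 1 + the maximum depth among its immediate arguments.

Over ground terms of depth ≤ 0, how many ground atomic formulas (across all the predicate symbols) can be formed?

First count ground terms of depth ≤ 0.
Count level by level. With function symbols h/3, f/2, the terms of depth ≤ k are the 5 constants together with each function applied to depth-≤(k−1) tuples, so N_k = 5 + N_{k-1}^3 + N_{k-1}^2.
N_0 = 5
Explicitly: q, m, r, p, n.
So |H| = 5.
A ground atom is a predicate applied to a tuple of terms from H, so the count is the sum over predicates of |H|^arity:
  Reach: 5^3 = 125;  Path: 5^3 = 125
Total ground atoms: 125 + 125 = 250.

250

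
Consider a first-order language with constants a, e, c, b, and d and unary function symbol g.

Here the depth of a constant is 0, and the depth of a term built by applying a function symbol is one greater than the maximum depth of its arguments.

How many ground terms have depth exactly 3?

5

Let N_k count ground terms of depth at most k. Each non-constant term of depth ≤ k is some function symbol applied to depth-≤(k−1) arguments, giving N_k = 5 + N_{k-1}.
N_0 = 5
N_1 = 5 + 5 = 10
N_2 = 5 + 10 = 15
N_3 = 5 + 15 = 20
Terms of depth exactly 3: N_3 − N_2 = 20 − 15 = 5.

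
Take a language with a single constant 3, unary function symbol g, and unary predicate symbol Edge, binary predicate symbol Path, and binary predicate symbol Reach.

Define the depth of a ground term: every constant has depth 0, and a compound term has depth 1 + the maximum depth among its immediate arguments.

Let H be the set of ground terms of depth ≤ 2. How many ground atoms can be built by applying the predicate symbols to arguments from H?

21

First count ground terms of depth ≤ 2.
Let N_k = |{terms of depth ≤ k}|. Then N_0 = 1 and N_k = 1 + N_{k-1} for k ≥ 1 (one summand per function symbol, arity giving the exponent).
N_0 = 1
N_1 = 1 + 1 = 2
N_2 = 1 + 2 = 3
Explicitly: 3, g(3), g(g(3)).
So |H| = 3.
For each predicate symbol, the number of ground atoms is |H| raised to its arity; summing:
  Edge: 3;  Path: 3^2 = 9;  Reach: 3^2 = 9
Total ground atoms: 3 + 9 + 9 = 21.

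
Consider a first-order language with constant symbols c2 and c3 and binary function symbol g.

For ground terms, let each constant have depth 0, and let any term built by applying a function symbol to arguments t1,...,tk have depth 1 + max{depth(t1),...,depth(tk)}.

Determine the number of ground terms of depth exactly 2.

32

Count level by level. With function symbols g/2, the terms of depth ≤ k are the 2 constants together with each function applied to depth-≤(k−1) tuples, so N_k = 2 + N_{k-1}^2.
N_0 = 2
N_1 = 2 + 2^2 = 6
N_2 = 2 + 6^2 = 38
Terms of depth exactly 2: N_2 − N_1 = 38 − 6 = 32.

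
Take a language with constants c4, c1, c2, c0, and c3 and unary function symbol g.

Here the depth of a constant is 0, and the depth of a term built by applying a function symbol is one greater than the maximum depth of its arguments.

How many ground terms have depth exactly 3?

Let N_k = |{terms of depth ≤ k}|. Then N_0 = 5 and N_k = 5 + N_{k-1} for k ≥ 1 (one summand per function symbol, arity giving the exponent).
N_0 = 5
N_1 = 5 + 5 = 10
N_2 = 5 + 10 = 15
N_3 = 5 + 15 = 20
Terms of depth exactly 3: N_3 − N_2 = 20 − 15 = 5.

5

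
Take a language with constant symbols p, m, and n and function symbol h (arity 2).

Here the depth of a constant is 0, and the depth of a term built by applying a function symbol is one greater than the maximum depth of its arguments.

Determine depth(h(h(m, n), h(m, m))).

depth(h(m, n)) = 1 + max(0, 0) = 1
depth(h(m, m)) = 1 + max(0, 0) = 1
depth(h(h(m, n), h(m, m))) = 1 + max(1, 1) = 2

2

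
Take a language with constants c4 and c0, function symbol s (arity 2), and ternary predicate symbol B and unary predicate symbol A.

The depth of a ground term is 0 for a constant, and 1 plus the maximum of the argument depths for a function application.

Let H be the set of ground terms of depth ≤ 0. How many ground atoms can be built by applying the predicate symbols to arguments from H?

First count ground terms of depth ≤ 0.
Write N_k for the number of ground terms of depth ≤ k. A term of depth ≤ k is either a constant or a function symbol applied to arguments of depth ≤ k−1, so N_k = 2 + N_{k-1}^2.
N_0 = 2
So |H| = 2.
A ground atom is a predicate applied to a tuple of terms from H, so the count is the sum over predicates of |H|^arity:
  B: 2^3 = 8;  A: 2
Total ground atoms: 8 + 2 = 10.

10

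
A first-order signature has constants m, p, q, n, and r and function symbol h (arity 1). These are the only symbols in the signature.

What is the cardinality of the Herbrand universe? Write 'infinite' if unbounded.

The signature has at least one function symbol (h, arity 1) and at least one constant (m).
Iterating h gives infinitely many distinct ground terms: m, h(m), h(h(m)), ...
So the Herbrand universe is infinite.

infinite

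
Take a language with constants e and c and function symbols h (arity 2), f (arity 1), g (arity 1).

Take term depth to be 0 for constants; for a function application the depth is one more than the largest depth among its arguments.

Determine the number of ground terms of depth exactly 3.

Let N_k count ground terms of depth at most k. Each non-constant term of depth ≤ k is some function symbol applied to depth-≤(k−1) arguments, giving N_k = 2 + N_{k-1}^2 + N_{k-1} + N_{k-1}.
N_0 = 2
N_1 = 2 + 2^2 + 2 + 2 = 10
N_2 = 2 + 10^2 + 10 + 10 = 122
N_3 = 2 + 122^2 + 122 + 122 = 15130
Terms of depth exactly 3: N_3 − N_2 = 15130 − 122 = 15008.

15008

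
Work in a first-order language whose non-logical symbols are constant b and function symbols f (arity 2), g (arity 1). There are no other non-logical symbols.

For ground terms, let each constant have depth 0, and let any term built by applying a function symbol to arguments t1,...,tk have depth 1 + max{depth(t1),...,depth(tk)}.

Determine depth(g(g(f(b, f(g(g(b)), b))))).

6

depth(g(b)) = 1 + depth(b) = 1 + 0 = 1
depth(g(g(b))) = 1 + depth(g(b)) = 1 + 1 = 2
depth(f(g(g(b)), b)) = 1 + max(2, 0) = 3
depth(f(b, f(g(g(b)), b))) = 1 + max(0, 3) = 4
depth(g(f(b, f(g(g(b)), b)))) = 1 + depth(f(b, f(g(g(b)), b))) = 1 + 4 = 5
depth(g(g(f(b, f(g(g(b)), b))))) = 1 + depth(g(f(b, f(g(g(b)), b)))) = 1 + 5 = 6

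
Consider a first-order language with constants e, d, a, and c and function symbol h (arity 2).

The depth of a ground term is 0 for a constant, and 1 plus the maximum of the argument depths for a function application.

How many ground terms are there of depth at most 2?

404

Let N_k count ground terms of depth at most k. Each non-constant term of depth ≤ k is some function symbol applied to depth-≤(k−1) arguments, giving N_k = 4 + N_{k-1}^2.
N_0 = 4
N_1 = 4 + 4^2 = 20
N_2 = 4 + 20^2 = 404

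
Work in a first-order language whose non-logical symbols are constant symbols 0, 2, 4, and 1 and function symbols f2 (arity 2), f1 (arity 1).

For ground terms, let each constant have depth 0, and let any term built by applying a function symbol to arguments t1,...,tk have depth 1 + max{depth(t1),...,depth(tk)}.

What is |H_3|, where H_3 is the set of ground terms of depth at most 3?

Write N_k for the number of ground terms of depth ≤ k. A term of depth ≤ k is either a constant or a function symbol applied to arguments of depth ≤ k−1, so N_k = 4 + N_{k-1}^2 + N_{k-1}.
N_0 = 4
N_1 = 4 + 4^2 + 4 = 24
N_2 = 4 + 24^2 + 24 = 604
N_3 = 4 + 604^2 + 604 = 365424

365424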